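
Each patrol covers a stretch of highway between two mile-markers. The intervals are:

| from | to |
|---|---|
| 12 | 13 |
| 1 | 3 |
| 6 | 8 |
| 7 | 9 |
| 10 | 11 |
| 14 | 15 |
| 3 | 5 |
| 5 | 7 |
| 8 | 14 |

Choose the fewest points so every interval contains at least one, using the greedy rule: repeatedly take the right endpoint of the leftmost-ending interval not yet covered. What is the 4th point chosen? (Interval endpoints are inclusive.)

By right end: [1,3]  [3,5]  [5,7]  [6,8]  [7,9]  [10,11]  [12,13]  [8,14]  [14,15]
[1,3] uncovered → point at 3; [5,7] uncovered → point at 7; [10,11] uncovered → point at 11; [12,13] uncovered → point at 13; [14,15] uncovered → point at 15.
Points: 3, 7, 11, 13, 15 (5 total).

13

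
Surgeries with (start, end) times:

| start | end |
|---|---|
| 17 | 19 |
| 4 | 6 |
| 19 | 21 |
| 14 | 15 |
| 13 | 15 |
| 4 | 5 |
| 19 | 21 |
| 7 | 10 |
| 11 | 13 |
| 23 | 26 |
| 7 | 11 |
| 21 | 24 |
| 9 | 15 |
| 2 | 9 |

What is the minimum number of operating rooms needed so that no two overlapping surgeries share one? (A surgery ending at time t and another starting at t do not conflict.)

Events (time:±→running): 2:+→1 4:+→2 4:+→3 … peak 3.

3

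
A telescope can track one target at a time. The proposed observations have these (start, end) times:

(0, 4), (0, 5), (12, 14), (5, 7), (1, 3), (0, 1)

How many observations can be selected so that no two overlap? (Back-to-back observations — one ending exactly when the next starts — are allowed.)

Greedy by earliest finish: after sorting by end time, pick each interval compatible with the last pick.
Sorted by end: (0,1)  (1,3)  (0,4)  (0,5)  (5,7)  (12,14)
take (0,1); take (1,3); skip (0,4); take (5,7); take (12,14).
Selected 4 observations.

4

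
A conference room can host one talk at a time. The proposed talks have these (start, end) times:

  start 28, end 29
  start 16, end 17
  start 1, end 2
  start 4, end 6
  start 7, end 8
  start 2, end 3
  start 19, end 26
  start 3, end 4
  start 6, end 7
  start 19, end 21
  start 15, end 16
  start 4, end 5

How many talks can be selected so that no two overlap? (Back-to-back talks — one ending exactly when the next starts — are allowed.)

10

Sorted by end: (1,2)  (2,3)  (3,4)  (4,5)  (4,6)  (6,7)  (7,8)  (15,16)  (16,17)  (19,21)  (19,26)  (28,29)
take (1,2); take (2,3); take (3,4); take (4,5); take (6,7); take (7,8); take (15,16); take (16,17); take (19,21); take (28,29).
Selected 10 talks.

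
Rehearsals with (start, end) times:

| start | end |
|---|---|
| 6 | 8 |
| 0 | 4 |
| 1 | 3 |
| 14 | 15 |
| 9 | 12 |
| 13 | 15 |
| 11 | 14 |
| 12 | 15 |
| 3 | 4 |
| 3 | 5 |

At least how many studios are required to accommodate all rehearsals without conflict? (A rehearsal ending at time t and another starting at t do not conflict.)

3

Events (time:±→running): 0:+→1 1:+→2 3:-→1 3:+→2 3:+→3 … peak 3.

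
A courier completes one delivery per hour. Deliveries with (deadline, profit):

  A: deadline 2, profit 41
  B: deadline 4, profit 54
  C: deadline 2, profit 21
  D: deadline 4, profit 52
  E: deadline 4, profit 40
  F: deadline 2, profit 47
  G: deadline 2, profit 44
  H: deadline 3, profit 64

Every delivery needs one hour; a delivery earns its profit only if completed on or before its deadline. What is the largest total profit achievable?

217

By profit: H(d3,64), B(d4,54), D(d4,52), F(d2,47), G(d2,44), A(d2,41), E(d4,40), C(d2,21)
H→slot 3; B→slot 4; D→slot 2; F→slot 1; G skipped; A skipped; E skipped; C skipped.
Profit = 47 + 52 + 64 + 54 = 217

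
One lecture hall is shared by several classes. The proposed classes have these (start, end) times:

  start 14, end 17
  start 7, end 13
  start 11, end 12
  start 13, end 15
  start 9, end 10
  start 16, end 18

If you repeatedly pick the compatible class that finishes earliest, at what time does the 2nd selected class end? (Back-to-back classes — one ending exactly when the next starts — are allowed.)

12

Sort by end time and greedily take each interval whose start is ≥ the last chosen end.
Sorted by end: (9,10)  (11,12)  (7,13)  (13,15)  (14,17)  (16,18)
take (9,10); take (11,12); take (13,15); skip (14,17); take (16,18).
Selected: (9,10) (11,12) (13,15) (16,18)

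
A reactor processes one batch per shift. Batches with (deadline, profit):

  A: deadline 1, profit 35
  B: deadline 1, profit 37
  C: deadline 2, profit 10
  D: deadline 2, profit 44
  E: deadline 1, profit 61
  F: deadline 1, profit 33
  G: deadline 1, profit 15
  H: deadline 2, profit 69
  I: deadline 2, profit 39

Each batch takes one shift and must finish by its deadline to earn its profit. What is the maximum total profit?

Sort by profit descending; place each in the latest free slot ≤ its deadline.
By profit: H(d2,69), E(d1,61), D(d2,44), I(d2,39), B(d1,37), A(d1,35), F(d1,33), G(d1,15), C(d2,10)
H→slot 2; E→slot 1; D skipped; I skipped; B skipped; A skipped; F skipped; G skipped; C skipped.
Profit = 61 + 69 = 130

130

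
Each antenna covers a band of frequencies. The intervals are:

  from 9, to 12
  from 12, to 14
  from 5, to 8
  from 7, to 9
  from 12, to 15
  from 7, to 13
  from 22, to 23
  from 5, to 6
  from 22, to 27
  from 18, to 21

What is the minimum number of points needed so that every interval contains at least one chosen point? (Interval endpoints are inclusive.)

Sort by right endpoint; whenever an interval is uncovered, place a point at its right end.
By right end: [5,6]  [5,8]  [7,9]  [9,12]  [7,13]  [12,14]  [12,15]  [18,21]  [22,23]  [22,27]
[5,6] uncovered → point at 6; [7,9] uncovered → point at 9; [12,14] uncovered → point at 14; [18,21] uncovered → point at 21; [22,23] uncovered → point at 23.
Points: 6, 9, 14, 21, 23 (5 total).

5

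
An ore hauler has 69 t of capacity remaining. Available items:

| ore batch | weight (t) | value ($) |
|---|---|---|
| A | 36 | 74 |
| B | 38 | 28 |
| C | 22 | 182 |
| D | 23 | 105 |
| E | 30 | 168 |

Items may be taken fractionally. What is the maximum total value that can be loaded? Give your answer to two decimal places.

427.61

Greedy by value/weight ratio, highest first.
Order: C (182/22=8.27) > E (168/30=5.60) > D (105/23=4.57) > A (74/36=2.06) > B (28/38=0.74)
Fill: take C (22 @ 182) → take E (30 @ 168) → take 17/23 of D → 77.61; 69/69 used.
Total value = 427.61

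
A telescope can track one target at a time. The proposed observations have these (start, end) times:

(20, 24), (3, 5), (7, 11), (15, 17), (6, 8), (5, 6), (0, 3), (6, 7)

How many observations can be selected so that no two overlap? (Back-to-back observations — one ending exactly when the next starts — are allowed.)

Sorted by end: (0,3)  (3,5)  (5,6)  (6,7)  (6,8)  (7,11)  (15,17)  (20,24)
take (0,3); take (3,5); take (5,6); take (6,7); take (7,11); take (15,17); take (20,24).
Selected 7 observations.

7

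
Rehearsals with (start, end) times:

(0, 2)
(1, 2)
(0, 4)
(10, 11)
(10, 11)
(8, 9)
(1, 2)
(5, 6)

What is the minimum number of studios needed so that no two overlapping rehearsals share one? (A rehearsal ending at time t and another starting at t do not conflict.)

4

The answer is the maximum number of intervals overlapping at any instant.
Events (time:±→running): 0:+→1 0:+→2 1:+→3 1:+→4 … peak 4.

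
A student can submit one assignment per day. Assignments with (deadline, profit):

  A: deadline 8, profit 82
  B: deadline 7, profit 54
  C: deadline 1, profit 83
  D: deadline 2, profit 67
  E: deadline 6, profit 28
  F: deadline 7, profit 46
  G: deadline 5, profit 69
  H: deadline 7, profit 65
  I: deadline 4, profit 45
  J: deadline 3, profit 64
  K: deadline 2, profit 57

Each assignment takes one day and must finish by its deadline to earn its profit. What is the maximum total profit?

Sort by profit descending; place each in the latest free slot ≤ its deadline.
By profit: C(d1,83), A(d8,82), G(d5,69), D(d2,67), H(d7,65), J(d3,64), K(d2,57), B(d7,54), F(d7,46), I(d4,45), E(d6,28)
C→slot 1; A→slot 8; G→slot 5; D→slot 2; H→slot 7; J→slot 3; K skipped; B→slot 6; F→slot 4; I skipped; E skipped.
Profit = 83 + 67 + 64 + 46 + 69 + 54 + 65 + 82 = 530

530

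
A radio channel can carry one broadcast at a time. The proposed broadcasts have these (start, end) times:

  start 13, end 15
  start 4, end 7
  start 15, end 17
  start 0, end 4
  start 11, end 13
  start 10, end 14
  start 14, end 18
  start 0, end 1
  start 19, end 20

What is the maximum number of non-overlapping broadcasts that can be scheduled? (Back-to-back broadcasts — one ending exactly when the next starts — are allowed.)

Sort by end time and greedily take each interval whose start is ≥ the last chosen end.
By end time: (0,1), (0,4), (4,7), (11,13), (10,14), (13,15), (15,17), (14,18), (19,20).
Pick (0,1); next start ≥ 1 → (4,7); next start ≥ 7 → (11,13); next start ≥ 13 → (13,15); next start ≥ 15 → (15,17); next start ≥ 17 → (19,20).
Selected 6 broadcasts.

6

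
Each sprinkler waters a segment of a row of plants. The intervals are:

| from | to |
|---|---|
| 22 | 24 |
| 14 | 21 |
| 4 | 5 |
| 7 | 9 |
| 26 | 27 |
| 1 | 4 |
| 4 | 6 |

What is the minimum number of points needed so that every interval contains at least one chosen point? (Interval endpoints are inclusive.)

5

Process intervals by earliest right end; each time one isn't hit yet, stab at its right endpoint.
Sorted: [1,4] [4,5] [4,6] [7,9] [14,21] [22,24] [26,27]
{[1,4],[4,5],[4,6]} hit by 4; {[7,9]} hit by 9; {[14,21]} hit by 21; {[22,24]} hit by 24; {[26,27]} hit by 27.
Points: 4, 9, 21, 24, 27 (5 total).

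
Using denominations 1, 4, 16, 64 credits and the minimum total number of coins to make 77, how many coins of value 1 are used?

77 − 1×64→13 − 3×4→1 − 1×1→0
Count of 1: 1

1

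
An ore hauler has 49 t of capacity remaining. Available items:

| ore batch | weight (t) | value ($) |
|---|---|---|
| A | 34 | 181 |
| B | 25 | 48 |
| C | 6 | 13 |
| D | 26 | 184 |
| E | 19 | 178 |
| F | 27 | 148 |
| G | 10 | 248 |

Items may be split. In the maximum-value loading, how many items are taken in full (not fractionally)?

2

Order: G (248/10=24.80) > E (178/19=9.37) > D (184/26=7.08) > F (148/27=5.48) > A (181/34=5.32) > C (13/6=2.17) > B (48/25=1.92)
Fill: take G (10 @ 248) → take E (19 @ 178) → take 20/26 of D → 141.54; 49/49 used.
2 item(s) taken whole; one partial (take 20/26 of D).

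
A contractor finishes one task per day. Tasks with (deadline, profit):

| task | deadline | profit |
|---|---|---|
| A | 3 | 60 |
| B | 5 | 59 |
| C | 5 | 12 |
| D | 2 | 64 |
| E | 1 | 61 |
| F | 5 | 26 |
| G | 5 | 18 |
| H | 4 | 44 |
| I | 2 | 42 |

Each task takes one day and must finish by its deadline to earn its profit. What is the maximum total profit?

288

Take jobs in profit order; each goes to the latest open slot no later than its deadline.
Profit order: D=64 E=61 A=60 B=59 H=44 I=42 F=26 G=18 C=12
Assign: D→slot 2, E→slot 1, A→slot 3, B→slot 5, H→slot 4, I skipped, F skipped, G skipped, C skipped.
Slots: [1:E] [2:D] [3:A] [4:H] [5:B]
Profit = 61 + 64 + 60 + 44 + 59 = 288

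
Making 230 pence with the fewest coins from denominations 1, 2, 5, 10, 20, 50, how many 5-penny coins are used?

Use the largest denomination that fits, subtract, and repeat.
230 − 4×50→30 − 1×20→10 − 1×10→0
Count of 5: 0

0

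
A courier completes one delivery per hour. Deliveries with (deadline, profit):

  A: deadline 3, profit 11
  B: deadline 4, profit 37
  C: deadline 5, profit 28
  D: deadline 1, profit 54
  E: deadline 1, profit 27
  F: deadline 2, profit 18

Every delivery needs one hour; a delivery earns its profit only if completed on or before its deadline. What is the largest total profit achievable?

148

Profit order: D=54 B=37 C=28 E=27 F=18 A=11
Assign: D→slot 1, B→slot 4, C→slot 5, E skipped, F→slot 2, A→slot 3.
Slots: [1:D] [2:F] [3:A] [4:B] [5:C]
Profit = 54 + 18 + 11 + 37 + 28 = 148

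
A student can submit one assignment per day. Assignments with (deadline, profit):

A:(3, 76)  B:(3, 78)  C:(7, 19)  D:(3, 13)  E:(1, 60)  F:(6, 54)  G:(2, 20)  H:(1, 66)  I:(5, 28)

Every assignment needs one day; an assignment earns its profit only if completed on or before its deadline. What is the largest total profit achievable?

Profit order: B=78 A=76 H=66 E=60 F=54 I=28 G=20 C=19 D=13
Assign: B→slot 3, A→slot 2, H→slot 1, E skipped, F→slot 6, I→slot 5, G skipped, C→slot 7, D skipped.
Slots: [1:H] [2:A] [3:B] [5:I] [6:F] [7:C]
Profit = 66 + 76 + 78 + 28 + 54 + 19 = 321

321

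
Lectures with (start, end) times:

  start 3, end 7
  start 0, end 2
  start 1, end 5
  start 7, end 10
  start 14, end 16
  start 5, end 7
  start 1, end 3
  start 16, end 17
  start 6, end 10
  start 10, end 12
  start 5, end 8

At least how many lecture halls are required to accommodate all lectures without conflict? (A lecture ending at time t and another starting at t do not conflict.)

4

Count concurrent intervals with a sweep; the peak is the room count.
starts: [0, 1, 1, 3, 5, 5, 6, 7, 10, 14, 16]
ends:   [2, 3, 5, 7, 7, 8, 10, 10, 12, 16, 17]
s0→1 s1→2 s1→3 e2→2 e3→1 s3→2 e5→1 s5→2 s5→3 s6→4  — peak 4.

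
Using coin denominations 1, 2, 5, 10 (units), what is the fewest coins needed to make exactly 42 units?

5

Greedy: take as many of the largest coin as possible, then repeat with the remainder.
42 = 4×10 + 1×2
Total coins = 4 + 1 = 5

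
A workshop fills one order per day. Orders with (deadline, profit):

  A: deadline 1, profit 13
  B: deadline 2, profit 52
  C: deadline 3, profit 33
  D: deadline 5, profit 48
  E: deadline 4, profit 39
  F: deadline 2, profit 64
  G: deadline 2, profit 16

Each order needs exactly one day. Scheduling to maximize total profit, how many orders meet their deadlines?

Take jobs in profit order; each goes to the latest open slot no later than its deadline.
Profit order: F=64 B=52 D=48 E=39 C=33 G=16 A=13
Assign: F→slot 2, B→slot 1, D→slot 5, E→slot 4, C→slot 3, G skipped, A skipped.
Slots: [1:B] [2:F] [3:C] [4:E] [5:D]
5 of 7 scheduled.

5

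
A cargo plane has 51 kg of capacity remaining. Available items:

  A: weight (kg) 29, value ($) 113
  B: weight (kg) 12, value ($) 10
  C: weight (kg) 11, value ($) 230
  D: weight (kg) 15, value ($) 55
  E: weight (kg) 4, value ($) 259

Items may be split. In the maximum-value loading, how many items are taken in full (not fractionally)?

3

Greedy by value/weight ratio, highest first.
Order: E (259/4=64.75) > C (230/11=20.91) > A (113/29=3.90) > D (55/15=3.67) > B (10/12=0.83)
Fill: take E (4 @ 259) → take C (11 @ 230) → take A (29 @ 113) → take 7/15 of D → 25.67; 51/51 used.
3 item(s) taken whole; one partial (take 7/15 of D).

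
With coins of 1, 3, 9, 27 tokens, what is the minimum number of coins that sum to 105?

105 − 3×27→24 − 2×9→6 − 2×3→0
Total coins = 3 + 2 + 2 = 7

7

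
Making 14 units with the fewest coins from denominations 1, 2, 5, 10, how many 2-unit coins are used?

Greedy: take as many of the largest coin as possible, then repeat with the remainder.
14 = 1×10 + 2×2
Count of 2: 2

2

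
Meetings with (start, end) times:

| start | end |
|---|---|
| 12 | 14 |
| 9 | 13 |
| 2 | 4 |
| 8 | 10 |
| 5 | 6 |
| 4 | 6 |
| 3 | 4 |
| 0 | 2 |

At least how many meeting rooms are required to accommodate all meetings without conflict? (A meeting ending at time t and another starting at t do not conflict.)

Events (time:±→running): 0:+→1 2:-→0 2:+→1 3:+→2 … peak 2.

2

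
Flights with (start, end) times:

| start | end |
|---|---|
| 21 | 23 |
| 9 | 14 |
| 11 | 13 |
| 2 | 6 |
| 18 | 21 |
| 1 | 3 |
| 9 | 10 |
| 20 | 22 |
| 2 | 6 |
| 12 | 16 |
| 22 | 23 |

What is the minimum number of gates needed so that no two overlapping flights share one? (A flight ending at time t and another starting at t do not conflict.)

Count concurrent intervals with a sweep; the peak is the room count.
starts: [1, 2, 2, 9, 9, 11, 12, 18, 20, 21, 22]
ends:   [3, 6, 6, 10, 13, 14, 16, 21, 22, 23, 23]
s1→1 s2→2 s2→3  — peak 3.

3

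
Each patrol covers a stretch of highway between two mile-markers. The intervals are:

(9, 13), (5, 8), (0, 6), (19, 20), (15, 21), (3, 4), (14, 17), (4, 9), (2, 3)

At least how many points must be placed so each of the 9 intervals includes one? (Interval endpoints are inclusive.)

5

By right end: [2,3]  [3,4]  [0,6]  [5,8]  [4,9]  [9,13]  [14,17]  [19,20]  [15,21]
[2,3] uncovered → point at 3; [5,8] uncovered → point at 8; [9,13] uncovered → point at 13; [14,17] uncovered → point at 17; [19,20] uncovered → point at 20.
Points: 3, 8, 13, 17, 20 (5 total).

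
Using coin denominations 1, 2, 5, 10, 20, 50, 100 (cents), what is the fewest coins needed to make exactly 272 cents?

Use the largest denomination that fits, subtract, and repeat.
272 = 2×100 + 1×50 + 1×20 + 1×2
Total coins = 2 + 1 + 1 + 1 = 5

5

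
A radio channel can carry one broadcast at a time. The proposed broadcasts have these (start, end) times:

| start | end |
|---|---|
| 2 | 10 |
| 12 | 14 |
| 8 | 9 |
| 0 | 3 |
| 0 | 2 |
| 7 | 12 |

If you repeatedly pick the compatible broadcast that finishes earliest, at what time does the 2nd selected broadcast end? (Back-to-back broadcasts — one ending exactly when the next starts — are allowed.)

Greedy by earliest finish: after sorting by end time, pick each interval compatible with the last pick.
By end time: (0,2), (0,3), (8,9), (2,10), (7,12), (12,14).
Pick (0,2); next start ≥ 2 → (8,9); next start ≥ 9 → (12,14).
Selected: (0,2) (8,9) (12,14)

9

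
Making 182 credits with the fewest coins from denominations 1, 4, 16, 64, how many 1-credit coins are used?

182 − 2×64→54 − 3×16→6 − 1×4→2 − 2×1→0
Count of 1: 2

2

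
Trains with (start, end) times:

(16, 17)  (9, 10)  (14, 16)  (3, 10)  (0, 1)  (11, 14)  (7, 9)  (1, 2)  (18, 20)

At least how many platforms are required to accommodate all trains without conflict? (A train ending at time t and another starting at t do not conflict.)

starts: [0, 1, 3, 7, 9, 11, 14, 16, 18]
ends:   [1, 2, 9, 10, 10, 14, 16, 17, 20]
s0→1 e1→0 s1→1 e2→0 s3→1 s7→2  — peak 2.

2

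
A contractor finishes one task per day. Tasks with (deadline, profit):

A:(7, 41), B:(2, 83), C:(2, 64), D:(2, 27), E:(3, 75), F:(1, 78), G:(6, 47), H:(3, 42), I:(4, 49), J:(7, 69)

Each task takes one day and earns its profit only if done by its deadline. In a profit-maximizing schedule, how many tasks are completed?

7

Take jobs in profit order; each goes to the latest open slot no later than its deadline.
By profit: B(d2,83), F(d1,78), E(d3,75), J(d7,69), C(d2,64), I(d4,49), G(d6,47), H(d3,42), A(d7,41), D(d2,27)
B→slot 2; F→slot 1; E→slot 3; J→slot 7; C skipped; I→slot 4; G→slot 6; H skipped; A→slot 5; D skipped.
7 of 10 scheduled.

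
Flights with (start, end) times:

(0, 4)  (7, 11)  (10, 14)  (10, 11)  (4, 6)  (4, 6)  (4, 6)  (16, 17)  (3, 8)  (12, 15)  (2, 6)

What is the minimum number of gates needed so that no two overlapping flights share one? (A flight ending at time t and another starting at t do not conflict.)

The answer is the maximum number of intervals overlapping at any instant.
Events (time:±→running): 0:+→1 2:+→2 3:+→3 4:-→2 4:+→3 4:+→4 4:+→5 … peak 5.

5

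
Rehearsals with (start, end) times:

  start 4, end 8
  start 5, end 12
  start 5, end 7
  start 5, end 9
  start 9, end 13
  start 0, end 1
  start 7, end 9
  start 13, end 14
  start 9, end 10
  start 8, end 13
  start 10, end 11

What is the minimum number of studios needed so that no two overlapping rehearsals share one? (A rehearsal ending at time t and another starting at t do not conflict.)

4

Count concurrent intervals with a sweep; the peak is the room count.
starts: [0, 4, 5, 5, 5, 7, 8, 9, 9, 10, 13]
ends:   [1, 7, 8, 9, 9, 10, 11, 12, 13, 13, 14]
s0→1 e1→0 s4→1 s5→2 s5→3 s5→4  — peak 4.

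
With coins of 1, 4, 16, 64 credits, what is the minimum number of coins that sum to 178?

178 = 2×64 + 3×16 + 2×1
Total coins = 2 + 3 + 2 = 7

7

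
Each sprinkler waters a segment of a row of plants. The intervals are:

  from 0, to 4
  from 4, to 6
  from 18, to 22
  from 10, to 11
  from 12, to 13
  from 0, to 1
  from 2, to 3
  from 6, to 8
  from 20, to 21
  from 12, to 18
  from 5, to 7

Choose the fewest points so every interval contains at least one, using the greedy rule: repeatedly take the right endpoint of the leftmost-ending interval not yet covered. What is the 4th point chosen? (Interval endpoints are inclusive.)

Sorted: [0,1] [2,3] [0,4] [4,6] [5,7] [6,8] [10,11] [12,13] [12,18] [20,21] [18,22]
{[0,1]} hit by 1; {[2,3],[0,4]} hit by 3; {[4,6],[5,7],[6,8]} hit by 6; {[10,11]} hit by 11; {[12,13],[12,18]} hit by 13; {[20,21],[18,22]} hit by 21.
Points: 1, 3, 6, 11, 13, 21 (6 total).

11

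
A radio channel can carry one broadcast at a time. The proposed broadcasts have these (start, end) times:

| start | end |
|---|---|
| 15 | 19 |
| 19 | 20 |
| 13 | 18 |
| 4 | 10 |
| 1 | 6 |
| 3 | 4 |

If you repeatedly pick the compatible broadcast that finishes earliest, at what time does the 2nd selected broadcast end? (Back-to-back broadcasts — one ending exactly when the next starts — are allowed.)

Sort by end time and greedily take each interval whose start is ≥ the last chosen end.
Sorted by end: (3,4)  (1,6)  (4,10)  (13,18)  (15,19)  (19,20)
take (3,4); take (4,10); take (13,18); take (19,20).
Selected: (3,4) (4,10) (13,18) (19,20)

10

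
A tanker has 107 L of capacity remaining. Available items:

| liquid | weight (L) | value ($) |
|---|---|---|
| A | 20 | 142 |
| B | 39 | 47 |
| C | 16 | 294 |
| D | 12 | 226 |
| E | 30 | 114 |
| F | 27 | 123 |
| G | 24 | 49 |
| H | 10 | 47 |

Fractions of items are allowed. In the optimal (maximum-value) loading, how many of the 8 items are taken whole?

5

Ratios (sorted): D 18.83, C 18.38, A 7.10, H 4.70, F 4.56, E 3.80, G 2.04, B 1.21
take D (12 @ 226); take C (16 @ 294); take A (20 @ 142); take H (10 @ 47); take F (27 @ 123); take 22/30 of E → 83.60. Capacity used 107/107.
5 item(s) taken whole; one partial (take 22/30 of E).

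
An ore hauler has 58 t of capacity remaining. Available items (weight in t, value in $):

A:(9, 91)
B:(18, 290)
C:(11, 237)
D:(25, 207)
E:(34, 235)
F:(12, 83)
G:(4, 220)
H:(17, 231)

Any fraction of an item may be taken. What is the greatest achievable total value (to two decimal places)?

1058.89

Greedy by value/weight ratio, highest first.
Ratios (sorted): G 55.00, C 21.55, B 16.11, H 13.59, A 10.11, D 8.28, F 6.92, E 6.91
take G (4 @ 220); take C (11 @ 237); take B (18 @ 290); take H (17 @ 231); take 8/9 of A → 80.89. Capacity used 58/58.
Total value = 1058.89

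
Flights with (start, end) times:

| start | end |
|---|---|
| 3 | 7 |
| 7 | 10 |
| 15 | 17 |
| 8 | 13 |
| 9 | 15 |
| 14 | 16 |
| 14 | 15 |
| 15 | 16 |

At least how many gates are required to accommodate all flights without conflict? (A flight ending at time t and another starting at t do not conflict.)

3

The answer is the maximum number of intervals overlapping at any instant.
starts: [3, 7, 8, 9, 14, 14, 15, 15]
ends:   [7, 10, 13, 15, 15, 16, 16, 17]
s3→1 e7→0 s7→1 s8→2 s9→3  — peak 3.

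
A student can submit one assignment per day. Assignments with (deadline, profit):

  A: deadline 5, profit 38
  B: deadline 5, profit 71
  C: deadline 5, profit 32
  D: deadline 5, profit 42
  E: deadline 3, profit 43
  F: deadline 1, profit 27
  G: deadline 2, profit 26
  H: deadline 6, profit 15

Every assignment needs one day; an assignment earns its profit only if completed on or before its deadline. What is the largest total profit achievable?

241

By profit: B(d5,71), E(d3,43), D(d5,42), A(d5,38), C(d5,32), F(d1,27), G(d2,26), H(d6,15)
B→slot 5; E→slot 3; D→slot 4; A→slot 2; C→slot 1; F skipped; G skipped; H→slot 6.
Profit = 32 + 38 + 43 + 42 + 71 + 15 = 241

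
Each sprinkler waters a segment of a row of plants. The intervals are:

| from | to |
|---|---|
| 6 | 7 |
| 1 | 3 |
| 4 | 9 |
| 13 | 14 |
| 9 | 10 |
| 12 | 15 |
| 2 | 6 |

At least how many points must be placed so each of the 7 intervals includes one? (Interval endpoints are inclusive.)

4

By right end: [1,3]  [2,6]  [6,7]  [4,9]  [9,10]  [13,14]  [12,15]
[1,3] uncovered → point at 3; [6,7] uncovered → point at 7; [9,10] uncovered → point at 10; [13,14] uncovered → point at 14.
Points: 3, 7, 10, 14 (4 total).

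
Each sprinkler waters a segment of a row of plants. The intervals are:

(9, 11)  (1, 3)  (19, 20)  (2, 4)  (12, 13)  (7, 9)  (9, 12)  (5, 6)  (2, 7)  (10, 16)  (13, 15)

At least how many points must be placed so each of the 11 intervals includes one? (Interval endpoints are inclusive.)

5

Sort by right endpoint; whenever an interval is uncovered, place a point at its right end.
By right end: [1,3]  [2,4]  [5,6]  [2,7]  [7,9]  [9,11]  [9,12]  [12,13]  [13,15]  [10,16]  [19,20]
[1,3] uncovered → point at 3; [5,6] uncovered → point at 6; [7,9] uncovered → point at 9; [12,13] uncovered → point at 13; [19,20] uncovered → point at 20.
Points: 3, 6, 9, 13, 20 (5 total).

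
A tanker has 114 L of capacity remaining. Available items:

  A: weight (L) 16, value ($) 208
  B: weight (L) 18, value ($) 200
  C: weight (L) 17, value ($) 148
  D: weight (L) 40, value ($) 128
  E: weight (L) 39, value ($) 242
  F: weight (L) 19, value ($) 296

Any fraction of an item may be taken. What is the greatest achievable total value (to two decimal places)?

Order: F (296/19=15.58) > A (208/16=13.00) > B (200/18=11.11) > C (148/17=8.71) > E (242/39=6.21) > D (128/40=3.20)
Fill: take F (19 @ 296) → take A (16 @ 208) → take B (18 @ 200) → take C (17 @ 148) → take E (39 @ 242) → take 5/40 of D → 16.00; 114/114 used.
Total value = 1110.00

1110.00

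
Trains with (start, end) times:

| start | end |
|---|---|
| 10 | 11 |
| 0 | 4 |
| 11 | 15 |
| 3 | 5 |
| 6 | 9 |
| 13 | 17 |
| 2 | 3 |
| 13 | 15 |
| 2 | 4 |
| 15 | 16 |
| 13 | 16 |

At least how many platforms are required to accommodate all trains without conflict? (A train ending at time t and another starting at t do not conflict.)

4

starts: [0, 2, 2, 3, 6, 10, 11, 13, 13, 13, 15]
ends:   [3, 4, 4, 5, 9, 11, 15, 15, 16, 16, 17]
s0→1 s2→2 s2→3 e3→2 s3→3 e4→2 e4→1 e5→0 s6→1 e9→0 s10→1 e11→0 s11→1 s13→2 s13→3 s13→4  — peak 4.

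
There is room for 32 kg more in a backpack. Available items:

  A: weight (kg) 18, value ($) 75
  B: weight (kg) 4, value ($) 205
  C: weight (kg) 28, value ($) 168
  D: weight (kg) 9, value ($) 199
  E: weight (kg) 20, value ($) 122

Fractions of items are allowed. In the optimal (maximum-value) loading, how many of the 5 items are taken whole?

Ratios (sorted): B 51.25, D 22.11, E 6.10, C 6.00, A 4.17
take B (4 @ 205); take D (9 @ 199); take 19/20 of E → 115.90. Capacity used 32/32.
2 item(s) taken whole; one partial (take 19/20 of E).

2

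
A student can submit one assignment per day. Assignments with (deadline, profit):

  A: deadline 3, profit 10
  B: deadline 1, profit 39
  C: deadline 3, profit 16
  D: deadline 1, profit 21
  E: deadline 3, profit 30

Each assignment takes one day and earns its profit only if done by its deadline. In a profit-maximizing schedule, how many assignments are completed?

Sort by profit descending; place each in the latest free slot ≤ its deadline.
Profit order: B=39 E=30 D=21 C=16 A=10
Assign: B→slot 1, E→slot 3, D skipped, C→slot 2, A skipped.
Slots: [1:B] [2:C] [3:E]
3 of 5 scheduled.

3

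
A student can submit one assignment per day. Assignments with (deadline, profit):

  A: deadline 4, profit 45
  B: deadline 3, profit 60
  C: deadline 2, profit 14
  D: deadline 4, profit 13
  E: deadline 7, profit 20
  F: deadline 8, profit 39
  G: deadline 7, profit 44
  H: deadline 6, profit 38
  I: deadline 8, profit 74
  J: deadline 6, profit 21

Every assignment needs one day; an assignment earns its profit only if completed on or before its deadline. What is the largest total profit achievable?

341

Sort by profit descending; place each in the latest free slot ≤ its deadline.
Profit order: I=74 B=60 A=45 G=44 F=39 H=38 J=21 E=20 C=14 D=13
Assign: I→slot 8, B→slot 3, A→slot 4, G→slot 7, F→slot 6, H→slot 5, J→slot 2, E→slot 1, C skipped, D skipped.
Slots: [1:E] [2:J] [3:B] [4:A] [5:H] [6:F] [7:G] [8:I]
Profit = 20 + 21 + 60 + 45 + 38 + 39 + 44 + 74 = 341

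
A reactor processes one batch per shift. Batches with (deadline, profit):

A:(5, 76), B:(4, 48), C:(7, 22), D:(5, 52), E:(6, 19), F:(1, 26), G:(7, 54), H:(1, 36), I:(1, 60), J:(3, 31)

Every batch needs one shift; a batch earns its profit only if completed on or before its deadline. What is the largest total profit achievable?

343

Sort by profit descending; place each in the latest free slot ≤ its deadline.
By profit: A(d5,76), I(d1,60), G(d7,54), D(d5,52), B(d4,48), H(d1,36), J(d3,31), F(d1,26), C(d7,22), E(d6,19)
A→slot 5; I→slot 1; G→slot 7; D→slot 4; B→slot 3; H skipped; J→slot 2; F skipped; C→slot 6; E skipped.
Profit = 60 + 31 + 48 + 52 + 76 + 22 + 54 = 343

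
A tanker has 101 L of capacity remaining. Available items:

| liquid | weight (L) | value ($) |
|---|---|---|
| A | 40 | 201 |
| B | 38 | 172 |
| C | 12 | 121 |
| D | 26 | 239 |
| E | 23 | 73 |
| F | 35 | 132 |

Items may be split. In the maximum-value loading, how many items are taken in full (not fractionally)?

Order: C (121/12=10.08) > D (239/26=9.19) > A (201/40=5.03) > B (172/38=4.53) > F (132/35=3.77) > E (73/23=3.17)
Fill: take C (12 @ 121) → take D (26 @ 239) → take A (40 @ 201) → take 23/38 of B → 104.11; 101/101 used.
3 item(s) taken whole; one partial (take 23/38 of B).

3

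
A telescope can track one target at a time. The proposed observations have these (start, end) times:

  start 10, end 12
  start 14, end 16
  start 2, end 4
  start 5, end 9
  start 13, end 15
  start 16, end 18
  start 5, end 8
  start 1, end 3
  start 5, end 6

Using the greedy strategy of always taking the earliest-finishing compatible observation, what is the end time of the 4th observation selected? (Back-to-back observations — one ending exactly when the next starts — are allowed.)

15

Greedy by earliest finish: after sorting by end time, pick each interval compatible with the last pick.
By end time: (1,3), (2,4), (5,6), (5,8), (5,9), (10,12), (13,15), (14,16), (16,18).
Pick (1,3); next start ≥ 3 → (5,6); next start ≥ 6 → (10,12); next start ≥ 12 → (13,15); next start ≥ 15 → (16,18).
Selected: (1,3) (5,6) (10,12) (13,15) (16,18)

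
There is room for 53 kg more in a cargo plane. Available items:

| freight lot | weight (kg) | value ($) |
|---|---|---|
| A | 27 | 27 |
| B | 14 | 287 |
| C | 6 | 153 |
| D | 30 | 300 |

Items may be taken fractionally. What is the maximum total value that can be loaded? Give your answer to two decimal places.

Greedy by value/weight ratio, highest first.
Ratios (sorted): C 25.50, B 20.50, D 10.00, A 1.00
take C (6 @ 153); take B (14 @ 287); take D (30 @ 300); take 3/27 of A → 3.00. Capacity used 53/53.
Total value = 743.00

743.00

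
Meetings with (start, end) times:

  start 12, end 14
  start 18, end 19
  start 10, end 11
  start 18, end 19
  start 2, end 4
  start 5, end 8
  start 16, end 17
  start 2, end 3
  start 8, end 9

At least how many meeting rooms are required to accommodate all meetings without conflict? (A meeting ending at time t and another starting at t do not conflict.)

Count concurrent intervals with a sweep; the peak is the room count.
Events (time:±→running): 2:+→1 2:+→2 … peak 2.

2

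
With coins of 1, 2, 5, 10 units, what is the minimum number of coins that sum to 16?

Greedy: take as many of the largest coin as possible, then repeat with the remainder.
16 = 1×10 + 1×5 + 1×1
Total coins = 1 + 1 + 1 = 3

3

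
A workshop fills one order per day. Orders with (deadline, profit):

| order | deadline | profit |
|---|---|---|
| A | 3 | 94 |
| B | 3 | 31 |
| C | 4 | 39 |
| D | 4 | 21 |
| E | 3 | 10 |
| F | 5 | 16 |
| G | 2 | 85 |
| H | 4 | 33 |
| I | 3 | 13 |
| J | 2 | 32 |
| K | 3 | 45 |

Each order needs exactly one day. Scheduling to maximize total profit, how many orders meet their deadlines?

5

Take jobs in profit order; each goes to the latest open slot no later than its deadline.
Profit order: A=94 G=85 K=45 C=39 H=33 J=32 B=31 D=21 F=16 I=13 E=10
Assign: A→slot 3, G→slot 2, K→slot 1, C→slot 4, H skipped, J skipped, B skipped, D skipped, F→slot 5, I skipped, E skipped.
Slots: [1:K] [2:G] [3:A] [4:C] [5:F]
5 of 11 scheduled.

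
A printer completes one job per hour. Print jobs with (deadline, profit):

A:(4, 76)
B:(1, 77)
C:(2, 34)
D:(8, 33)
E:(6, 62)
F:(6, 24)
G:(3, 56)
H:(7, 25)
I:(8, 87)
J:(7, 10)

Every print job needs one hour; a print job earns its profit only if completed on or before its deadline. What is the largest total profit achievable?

450

Sort by profit descending; place each in the latest free slot ≤ its deadline.
By profit: I(d8,87), B(d1,77), A(d4,76), E(d6,62), G(d3,56), C(d2,34), D(d8,33), H(d7,25), F(d6,24), J(d7,10)
I→slot 8; B→slot 1; A→slot 4; E→slot 6; G→slot 3; C→slot 2; D→slot 7; H→slot 5; F skipped; J skipped.
Profit = 77 + 34 + 56 + 76 + 25 + 62 + 33 + 87 = 450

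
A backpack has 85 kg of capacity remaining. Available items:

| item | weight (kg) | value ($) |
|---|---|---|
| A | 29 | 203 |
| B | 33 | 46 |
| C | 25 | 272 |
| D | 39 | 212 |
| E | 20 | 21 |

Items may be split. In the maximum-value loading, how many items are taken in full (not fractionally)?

2

Sort by value per unit weight and fill in that order.
Ratios (sorted): C 10.88, A 7.00, D 5.44, B 1.39, E 1.05
take C (25 @ 272); take A (29 @ 203); take 31/39 of D → 168.51. Capacity used 85/85.
2 item(s) taken whole; one partial (take 31/39 of D).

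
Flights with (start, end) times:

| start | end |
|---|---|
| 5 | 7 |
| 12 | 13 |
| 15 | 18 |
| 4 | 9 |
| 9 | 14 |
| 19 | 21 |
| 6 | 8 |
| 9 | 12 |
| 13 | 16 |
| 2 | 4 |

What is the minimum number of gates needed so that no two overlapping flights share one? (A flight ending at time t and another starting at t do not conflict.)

Events (time:±→running): 2:+→1 4:-→0 4:+→1 5:+→2 6:+→3 … peak 3.

3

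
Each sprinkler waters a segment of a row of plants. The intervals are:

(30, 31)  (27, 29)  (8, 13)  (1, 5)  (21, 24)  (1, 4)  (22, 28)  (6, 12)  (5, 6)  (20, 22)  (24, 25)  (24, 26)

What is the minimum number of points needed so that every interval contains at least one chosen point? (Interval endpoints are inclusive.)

7

Sort by right endpoint; whenever an interval is uncovered, place a point at its right end.
By right end: [1,4]  [1,5]  [5,6]  [6,12]  [8,13]  [20,22]  [21,24]  [24,25]  [24,26]  [22,28]  [27,29]  [30,31]
[1,4] uncovered → point at 4; [5,6] uncovered → point at 6; [8,13] uncovered → point at 13; [20,22] uncovered → point at 22; [24,25] uncovered → point at 25; [27,29] uncovered → point at 29; [30,31] uncovered → point at 31.
Points: 4, 6, 13, 22, 25, 29, 31 (7 total).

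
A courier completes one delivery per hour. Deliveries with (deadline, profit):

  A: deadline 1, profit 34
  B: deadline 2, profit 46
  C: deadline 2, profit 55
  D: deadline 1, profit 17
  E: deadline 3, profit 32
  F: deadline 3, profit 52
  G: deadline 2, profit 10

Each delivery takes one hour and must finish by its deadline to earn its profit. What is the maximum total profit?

Take jobs in profit order; each goes to the latest open slot no later than its deadline.
Profit order: C=55 F=52 B=46 A=34 E=32 D=17 G=10
Assign: C→slot 2, F→slot 3, B→slot 1, A skipped, E skipped, D skipped, G skipped.
Slots: [1:B] [2:C] [3:F]
Profit = 46 + 55 + 52 = 153

153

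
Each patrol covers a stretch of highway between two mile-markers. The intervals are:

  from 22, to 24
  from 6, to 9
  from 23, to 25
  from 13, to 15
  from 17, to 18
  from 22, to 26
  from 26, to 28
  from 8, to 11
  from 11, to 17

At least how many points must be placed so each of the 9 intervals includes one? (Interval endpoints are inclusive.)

Sort by right endpoint; whenever an interval is uncovered, place a point at its right end.
Sorted: [6,9] [8,11] [13,15] [11,17] [17,18] [22,24] [23,25] [22,26] [26,28]
{[6,9],[8,11]} hit by 9; {[13,15],[11,17]} hit by 15; {[17,18]} hit by 18; {[22,24],[23,25],[22,26]} hit by 24; {[26,28]} hit by 28.
Points: 9, 15, 18, 24, 28 (5 total).

5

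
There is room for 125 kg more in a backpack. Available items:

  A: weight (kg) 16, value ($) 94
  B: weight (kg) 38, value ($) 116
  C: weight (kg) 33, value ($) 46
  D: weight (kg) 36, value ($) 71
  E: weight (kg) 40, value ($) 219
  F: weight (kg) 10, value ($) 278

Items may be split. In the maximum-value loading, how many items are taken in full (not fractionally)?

4

Order: F (278/10=27.80) > A (94/16=5.88) > E (219/40=5.47) > B (116/38=3.05) > D (71/36=1.97) > C (46/33=1.39)
Fill: take F (10 @ 278) → take A (16 @ 94) → take E (40 @ 219) → take B (38 @ 116) → take 21/36 of D → 41.42; 125/125 used.
4 item(s) taken whole; one partial (take 21/36 of D).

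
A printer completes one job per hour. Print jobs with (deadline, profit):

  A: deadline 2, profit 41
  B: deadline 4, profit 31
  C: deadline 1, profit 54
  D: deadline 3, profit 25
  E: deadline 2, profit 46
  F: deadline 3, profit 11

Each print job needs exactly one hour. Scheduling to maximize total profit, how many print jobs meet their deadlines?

4

Take jobs in profit order; each goes to the latest open slot no later than its deadline.
By profit: C(d1,54), E(d2,46), A(d2,41), B(d4,31), D(d3,25), F(d3,11)
C→slot 1; E→slot 2; A skipped; B→slot 4; D→slot 3; F skipped.
4 of 6 scheduled.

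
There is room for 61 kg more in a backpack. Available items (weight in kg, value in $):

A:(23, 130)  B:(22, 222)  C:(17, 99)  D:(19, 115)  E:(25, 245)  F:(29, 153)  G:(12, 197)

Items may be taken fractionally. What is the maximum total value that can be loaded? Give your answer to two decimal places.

Order: G (197/12=16.42) > B (222/22=10.09) > E (245/25=9.80) > D (115/19=6.05) > C (99/17=5.82) > A (130/23=5.65) > F (153/29=5.28)
Fill: take G (12 @ 197) → take B (22 @ 222) → take E (25 @ 245) → take 2/19 of D → 12.11; 61/61 used.
Total value = 676.11

676.11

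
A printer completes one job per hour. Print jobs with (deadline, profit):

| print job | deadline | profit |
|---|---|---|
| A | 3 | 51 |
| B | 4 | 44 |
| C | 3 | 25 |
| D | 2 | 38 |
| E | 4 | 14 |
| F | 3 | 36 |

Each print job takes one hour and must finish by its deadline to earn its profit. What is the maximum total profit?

169

By profit: A(d3,51), B(d4,44), D(d2,38), F(d3,36), C(d3,25), E(d4,14)
A→slot 3; B→slot 4; D→slot 2; F→slot 1; C skipped; E skipped.
Profit = 36 + 38 + 51 + 44 = 169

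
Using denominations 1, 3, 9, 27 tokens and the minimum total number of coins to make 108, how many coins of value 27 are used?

108 = 4×27
Count of 27: 4

4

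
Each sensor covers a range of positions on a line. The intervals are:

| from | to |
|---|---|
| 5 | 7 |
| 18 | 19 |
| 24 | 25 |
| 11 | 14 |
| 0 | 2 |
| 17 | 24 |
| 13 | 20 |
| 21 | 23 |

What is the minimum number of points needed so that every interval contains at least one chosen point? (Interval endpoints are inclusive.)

6

Sort by right endpoint; whenever an interval is uncovered, place a point at its right end.
By right end: [0,2]  [5,7]  [11,14]  [18,19]  [13,20]  [21,23]  [17,24]  [24,25]
[0,2] uncovered → point at 2; [5,7] uncovered → point at 7; [11,14] uncovered → point at 14; [18,19] uncovered → point at 19; [21,23] uncovered → point at 23; [24,25] uncovered → point at 25.
Points: 2, 7, 14, 19, 23, 25 (6 total).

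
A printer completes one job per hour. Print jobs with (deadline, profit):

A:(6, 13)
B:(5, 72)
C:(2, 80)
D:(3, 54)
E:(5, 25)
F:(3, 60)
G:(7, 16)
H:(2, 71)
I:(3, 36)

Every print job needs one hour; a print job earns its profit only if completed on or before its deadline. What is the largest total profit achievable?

By profit: C(d2,80), B(d5,72), H(d2,71), F(d3,60), D(d3,54), I(d3,36), E(d5,25), G(d7,16), A(d6,13)
C→slot 2; B→slot 5; H→slot 1; F→slot 3; D skipped; I skipped; E→slot 4; G→slot 7; A→slot 6.
Profit = 71 + 80 + 60 + 25 + 72 + 13 + 16 = 337

337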